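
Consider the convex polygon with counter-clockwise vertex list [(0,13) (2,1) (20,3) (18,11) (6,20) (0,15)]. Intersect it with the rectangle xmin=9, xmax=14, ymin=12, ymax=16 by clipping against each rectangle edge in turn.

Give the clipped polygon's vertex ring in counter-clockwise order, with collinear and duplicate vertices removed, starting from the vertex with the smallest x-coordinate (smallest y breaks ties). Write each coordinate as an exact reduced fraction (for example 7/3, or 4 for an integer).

1. After x ≥ 9: [(9,16/9) (20,3) (18,11) (9,71/4)]
2. After x ≤ 14: [(9,16/9) (14,7/3) (14,14) (9,71/4)]
3. After y ≥ 12: [(9,12) (14,12) (14,14) (9,71/4)]
4. After y ≤ 16: [(9,16) (9,12) (14,12) (14,14) (34/3,16)]
5. Canonical ring: [(9,12) (14,12) (14,14) (34/3,16) (9,16)]

Clipped polygon: [(9,12) (14,12) (14,14) (34/3,16) (9,16)]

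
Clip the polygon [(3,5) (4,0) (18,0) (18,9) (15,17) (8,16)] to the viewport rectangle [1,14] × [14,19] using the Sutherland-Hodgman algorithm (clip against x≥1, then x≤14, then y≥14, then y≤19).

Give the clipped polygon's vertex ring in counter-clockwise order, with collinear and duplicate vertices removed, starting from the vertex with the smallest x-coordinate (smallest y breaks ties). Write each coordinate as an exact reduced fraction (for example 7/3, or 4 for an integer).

1. After x ≥ 1: [(3,5) (4,0) (18,0) (18,9) (15,17) (8,16)]
2. After x ≤ 14: [(3,5) (4,0) (14,0) (14,118/7) (8,16)]
3. After y ≥ 14: [(78/11,14) (14,14) (14,118/7) (8,16)]
4. After y ≤ 19: [(78/11,14) (14,14) (14,118/7) (8,16)]
5. Canonical ring: [(78/11,14) (14,14) (14,118/7) (8,16)]

Clipped polygon: [(78/11,14) (14,14) (14,118/7) (8,16)]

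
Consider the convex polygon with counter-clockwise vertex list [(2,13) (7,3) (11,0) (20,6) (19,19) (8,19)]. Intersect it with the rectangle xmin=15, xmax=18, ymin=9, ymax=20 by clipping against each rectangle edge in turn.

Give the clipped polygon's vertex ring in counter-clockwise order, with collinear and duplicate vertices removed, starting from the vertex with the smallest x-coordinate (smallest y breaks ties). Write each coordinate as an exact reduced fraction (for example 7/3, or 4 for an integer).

1. After x ≥ 15: [(15,8/3) (20,6) (19,19) (15,19)]
2. After x ≤ 18: [(15,8/3) (18,14/3) (18,19) (15,19)]
3. After y ≥ 9: [(15,9) (18,9) (18,19) (15,19)]
4. After y ≤ 20: [(15,9) (18,9) (18,19) (15,19)]
5. Canonical ring: [(15,9) (18,9) (18,19) (15,19)]

Clipped polygon: [(15,9) (18,9) (18,19) (15,19)]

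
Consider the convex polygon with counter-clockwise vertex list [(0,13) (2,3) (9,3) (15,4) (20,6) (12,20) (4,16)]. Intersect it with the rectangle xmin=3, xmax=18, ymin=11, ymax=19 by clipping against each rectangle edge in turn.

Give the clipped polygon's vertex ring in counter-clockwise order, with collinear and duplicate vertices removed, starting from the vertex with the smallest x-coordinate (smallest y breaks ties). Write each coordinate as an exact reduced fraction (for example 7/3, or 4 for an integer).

1. After x ≥ 3: [(3,61/4) (3,3) (9,3) (15,4) (20,6) (12,20) (4,16)]
2. After x ≤ 18: [(3,61/4) (3,3) (9,3) (15,4) (18,26/5) (18,19/2) (12,20) (4,16)]
3. After y ≥ 11: [(3,61/4) (3,11) (120/7,11) (12,20) (4,16)]
4. After y ≤ 19: [(3,61/4) (3,11) (120/7,11) (88/7,19) (10,19) (4,16)]
5. Canonical ring: [(3,11) (120/7,11) (88/7,19) (10,19) (4,16) (3,61/4)]

Clipped polygon: [(3,11) (120/7,11) (88/7,19) (10,19) (4,16) (3,61/4)]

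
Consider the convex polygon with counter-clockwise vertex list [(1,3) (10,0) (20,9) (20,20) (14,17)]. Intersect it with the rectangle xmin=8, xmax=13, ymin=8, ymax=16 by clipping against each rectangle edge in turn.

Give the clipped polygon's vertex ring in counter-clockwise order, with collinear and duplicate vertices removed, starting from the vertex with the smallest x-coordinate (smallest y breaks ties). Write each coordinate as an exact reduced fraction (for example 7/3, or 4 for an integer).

1. After x ≥ 8: [(8,137/13) (8,2/3) (10,0) (20,9) (20,20) (14,17)]
2. After x ≤ 13: [(13,207/13) (8,137/13) (8,2/3) (10,0) (13,27/10)]
3. After y ≥ 8: [(13,8) (13,207/13) (8,137/13) (8,8)]
4. After y ≤ 16: [(13,8) (13,207/13) (8,137/13) (8,8)]
5. Canonical ring: [(8,8) (13,8) (13,207/13) (8,137/13)]

Clipped polygon: [(8,8) (13,8) (13,207/13) (8,137/13)]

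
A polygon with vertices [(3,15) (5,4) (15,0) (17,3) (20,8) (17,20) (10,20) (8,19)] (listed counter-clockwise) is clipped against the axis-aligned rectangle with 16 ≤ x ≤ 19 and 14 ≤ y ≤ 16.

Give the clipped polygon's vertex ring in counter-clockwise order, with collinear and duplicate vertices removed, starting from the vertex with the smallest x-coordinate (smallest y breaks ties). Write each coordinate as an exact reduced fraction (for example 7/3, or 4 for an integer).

1. After x ≥ 16: [(16,3/2) (17,3) (20,8) (17,20) (16,20)]
2. After x ≤ 19: [(16,3/2) (17,3) (19,19/3) (19,12) (17,20) (16,20)]
3. After y ≥ 14: [(16,14) (37/2,14) (17,20) (16,20)]
4. After y ≤ 16: [(16,16) (16,14) (37/2,14) (18,16)]
5. Canonical ring: [(16,14) (37/2,14) (18,16) (16,16)]

Clipped polygon: [(16,14) (37/2,14) (18,16) (16,16)]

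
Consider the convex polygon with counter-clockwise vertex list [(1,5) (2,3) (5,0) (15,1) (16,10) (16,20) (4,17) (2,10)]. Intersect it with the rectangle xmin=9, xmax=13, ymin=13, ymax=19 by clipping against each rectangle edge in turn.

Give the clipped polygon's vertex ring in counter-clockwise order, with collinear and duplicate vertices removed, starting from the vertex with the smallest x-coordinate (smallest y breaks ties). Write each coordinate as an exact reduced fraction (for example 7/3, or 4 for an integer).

1. After x ≥ 9: [(9,2/5) (15,1) (16,10) (16,20) (9,73/4)]
2. After x ≤ 13: [(9,2/5) (13,4/5) (13,77/4) (9,73/4)]
3. After y ≥ 13: [(9,13) (13,13) (13,77/4) (9,73/4)]
4. After y ≤ 19: [(9,13) (13,13) (13,19) (12,19) (9,73/4)]
5. Canonical ring: [(9,13) (13,13) (13,19) (12,19) (9,73/4)]

Clipped polygon: [(9,13) (13,13) (13,19) (12,19) (9,73/4)]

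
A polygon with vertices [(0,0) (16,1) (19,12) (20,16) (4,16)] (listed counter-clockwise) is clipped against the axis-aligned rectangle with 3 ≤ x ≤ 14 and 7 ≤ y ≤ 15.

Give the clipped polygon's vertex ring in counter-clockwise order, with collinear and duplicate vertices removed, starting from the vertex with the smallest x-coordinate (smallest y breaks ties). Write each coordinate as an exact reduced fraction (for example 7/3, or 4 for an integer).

1. After x ≥ 3: [(3,12) (3,3/16) (16,1) (19,12) (20,16) (4,16)]
2. After x ≤ 14: [(3,12) (3,3/16) (14,7/8) (14,16) (4,16)]
3. After y ≥ 7: [(3,12) (3,7) (14,7) (14,16) (4,16)]
4. After y ≤ 15: [(15/4,15) (3,12) (3,7) (14,7) (14,15)]
5. Canonical ring: [(3,7) (14,7) (14,15) (15/4,15) (3,12)]

Clipped polygon: [(3,7) (14,7) (14,15) (15/4,15) (3,12)]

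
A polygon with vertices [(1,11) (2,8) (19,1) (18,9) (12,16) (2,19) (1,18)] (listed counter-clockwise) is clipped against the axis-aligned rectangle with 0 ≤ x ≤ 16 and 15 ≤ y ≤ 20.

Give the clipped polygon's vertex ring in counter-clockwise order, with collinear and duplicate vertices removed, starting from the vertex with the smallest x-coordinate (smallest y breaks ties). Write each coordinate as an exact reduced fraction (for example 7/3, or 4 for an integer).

1. After x ≥ 0: [(1,11) (2,8) (19,1) (18,9) (12,16) (2,19) (1,18)]
2. After x ≤ 16: [(1,11) (2,8) (16,38/17) (16,34/3) (12,16) (2,19) (1,18)]
3. After y ≥ 15: [(1,15) (90/7,15) (12,16) (2,19) (1,18)]
4. After y ≤ 20: [(1,15) (90/7,15) (12,16) (2,19) (1,18)]
5. Canonical ring: [(1,15) (90/7,15) (12,16) (2,19) (1,18)]

Clipped polygon: [(1,15) (90/7,15) (12,16) (2,19) (1,18)]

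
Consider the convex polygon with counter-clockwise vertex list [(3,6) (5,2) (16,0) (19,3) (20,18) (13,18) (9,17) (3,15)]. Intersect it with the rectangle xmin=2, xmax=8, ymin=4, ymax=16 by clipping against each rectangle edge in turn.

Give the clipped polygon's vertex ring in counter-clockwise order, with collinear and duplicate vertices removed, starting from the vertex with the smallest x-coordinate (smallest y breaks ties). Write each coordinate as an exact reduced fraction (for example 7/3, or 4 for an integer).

1. After x ≥ 2: [(3,6) (5,2) (16,0) (19,3) (20,18) (13,18) (9,17) (3,15)]
2. After x ≤ 8: [(3,6) (5,2) (8,16/11) (8,50/3) (3,15)]
3. After y ≥ 4: [(3,6) (4,4) (8,4) (8,50/3) (3,15)]
4. After y ≤ 16: [(3,6) (4,4) (8,4) (8,16) (6,16) (3,15)]
5. Canonical ring: [(3,6) (4,4) (8,4) (8,16) (6,16) (3,15)]

Clipped polygon: [(3,6) (4,4) (8,4) (8,16) (6,16) (3,15)]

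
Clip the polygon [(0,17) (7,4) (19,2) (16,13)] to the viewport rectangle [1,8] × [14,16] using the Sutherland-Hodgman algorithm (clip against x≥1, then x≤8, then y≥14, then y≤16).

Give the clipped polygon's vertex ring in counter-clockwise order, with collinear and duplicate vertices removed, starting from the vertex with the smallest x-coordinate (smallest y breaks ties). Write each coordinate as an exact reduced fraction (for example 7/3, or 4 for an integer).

1. After x ≥ 1: [(1,67/4) (1,106/7) (7,4) (19,2) (16,13)]
2. After x ≤ 8: [(8,15) (1,67/4) (1,106/7) (7,4) (8,23/6)]
3. After y ≥ 14: [(8,14) (8,15) (1,67/4) (1,106/7) (21/13,14)]
4. After y ≤ 16: [(8,14) (8,15) (4,16) (1,16) (1,106/7) (21/13,14)]
5. Canonical ring: [(1,106/7) (21/13,14) (8,14) (8,15) (4,16) (1,16)]

Clipped polygon: [(1,106/7) (21/13,14) (8,14) (8,15) (4,16) (1,16)]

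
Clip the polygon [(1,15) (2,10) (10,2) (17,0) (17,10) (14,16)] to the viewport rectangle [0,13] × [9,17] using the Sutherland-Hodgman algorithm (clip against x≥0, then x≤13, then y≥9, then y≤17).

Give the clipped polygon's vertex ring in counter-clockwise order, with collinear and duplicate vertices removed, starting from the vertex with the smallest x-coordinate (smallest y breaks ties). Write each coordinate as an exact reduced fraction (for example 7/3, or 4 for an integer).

Clipped polygon: [(1,15) (2,10) (3,9) (13,9) (13,207/13)]

1. After x ≥ 0: [(1,15) (2,10) (10,2) (17,0) (17,10) (14,16)]
2. After x ≤ 13: [(13,207/13) (1,15) (2,10) (10,2) (13,8/7)]
3. After y ≥ 9: [(13,9) (13,207/13) (1,15) (2,10) (3,9)]
4. After y ≤ 17: [(13,9) (13,207/13) (1,15) (2,10) (3,9)]
5. Canonical ring: [(1,15) (2,10) (3,9) (13,9) (13,207/13)]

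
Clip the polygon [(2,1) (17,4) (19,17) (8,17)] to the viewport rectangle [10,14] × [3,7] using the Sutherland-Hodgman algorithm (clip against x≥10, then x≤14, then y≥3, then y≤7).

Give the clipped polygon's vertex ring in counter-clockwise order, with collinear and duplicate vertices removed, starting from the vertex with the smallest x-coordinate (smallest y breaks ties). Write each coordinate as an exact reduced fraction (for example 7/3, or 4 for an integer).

Clipped polygon: [(10,3) (12,3) (14,17/5) (14,7) (10,7)]

1. After x ≥ 10: [(10,13/5) (17,4) (19,17) (10,17)]
2. After x ≤ 14: [(10,13/5) (14,17/5) (14,17) (10,17)]
3. After y ≥ 3: [(10,3) (12,3) (14,17/5) (14,17) (10,17)]
4. After y ≤ 7: [(10,7) (10,3) (12,3) (14,17/5) (14,7)]
5. Canonical ring: [(10,3) (12,3) (14,17/5) (14,7) (10,7)]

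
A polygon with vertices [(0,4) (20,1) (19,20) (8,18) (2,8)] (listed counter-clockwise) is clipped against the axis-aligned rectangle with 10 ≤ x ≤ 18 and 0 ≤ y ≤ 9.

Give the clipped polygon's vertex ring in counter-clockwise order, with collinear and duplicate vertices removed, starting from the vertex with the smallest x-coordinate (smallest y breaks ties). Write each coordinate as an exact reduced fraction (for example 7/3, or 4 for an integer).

1. After x ≥ 10: [(10,5/2) (20,1) (19,20) (10,202/11)]
2. After x ≤ 18: [(10,5/2) (18,13/10) (18,218/11) (10,202/11)]
3. After y ≥ 0: [(10,5/2) (18,13/10) (18,218/11) (10,202/11)]
4. After y ≤ 9: [(10,9) (10,5/2) (18,13/10) (18,9)]
5. Canonical ring: [(10,5/2) (18,13/10) (18,9) (10,9)]

Clipped polygon: [(10,5/2) (18,13/10) (18,9) (10,9)]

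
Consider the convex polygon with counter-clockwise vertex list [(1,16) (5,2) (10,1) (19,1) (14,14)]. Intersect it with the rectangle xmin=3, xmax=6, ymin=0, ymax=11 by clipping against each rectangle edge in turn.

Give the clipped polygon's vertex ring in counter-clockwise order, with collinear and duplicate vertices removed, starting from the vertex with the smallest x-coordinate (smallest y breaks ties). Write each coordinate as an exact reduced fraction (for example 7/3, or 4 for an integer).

Clipped polygon: [(3,9) (5,2) (6,9/5) (6,11) (3,11)]

1. After x ≥ 3: [(3,204/13) (3,9) (5,2) (10,1) (19,1) (14,14)]
2. After x ≤ 6: [(6,198/13) (3,204/13) (3,9) (5,2) (6,9/5)]
3. After y ≥ 0: [(6,198/13) (3,204/13) (3,9) (5,2) (6,9/5)]
4. After y ≤ 11: [(6,11) (3,11) (3,9) (5,2) (6,9/5)]
5. Canonical ring: [(3,9) (5,2) (6,9/5) (6,11) (3,11)]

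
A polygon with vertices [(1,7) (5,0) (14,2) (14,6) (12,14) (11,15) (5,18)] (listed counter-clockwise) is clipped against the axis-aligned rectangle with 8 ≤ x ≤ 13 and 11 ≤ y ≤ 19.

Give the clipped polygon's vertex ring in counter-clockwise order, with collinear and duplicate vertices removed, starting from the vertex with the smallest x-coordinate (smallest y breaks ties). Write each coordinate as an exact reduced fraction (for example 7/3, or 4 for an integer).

1. After x ≥ 8: [(8,2/3) (14,2) (14,6) (12,14) (11,15) (8,33/2)]
2. After x ≤ 13: [(8,2/3) (13,16/9) (13,10) (12,14) (11,15) (8,33/2)]
3. After y ≥ 11: [(8,11) (51/4,11) (12,14) (11,15) (8,33/2)]
4. After y ≤ 19: [(8,11) (51/4,11) (12,14) (11,15) (8,33/2)]
5. Canonical ring: [(8,11) (51/4,11) (12,14) (11,15) (8,33/2)]

Clipped polygon: [(8,11) (51/4,11) (12,14) (11,15) (8,33/2)]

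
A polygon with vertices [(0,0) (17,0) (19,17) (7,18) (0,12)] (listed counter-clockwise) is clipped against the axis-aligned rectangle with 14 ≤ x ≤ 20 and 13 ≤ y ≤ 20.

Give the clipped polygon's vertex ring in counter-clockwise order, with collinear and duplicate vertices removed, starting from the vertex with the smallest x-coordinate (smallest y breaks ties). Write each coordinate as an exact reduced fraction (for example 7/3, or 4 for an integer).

Clipped polygon: [(14,13) (315/17,13) (19,17) (14,209/12)]

1. After x ≥ 14: [(14,0) (17,0) (19,17) (14,209/12)]
2. After x ≤ 20: [(14,0) (17,0) (19,17) (14,209/12)]
3. After y ≥ 13: [(14,13) (315/17,13) (19,17) (14,209/12)]
4. After y ≤ 20: [(14,13) (315/17,13) (19,17) (14,209/12)]
5. Canonical ring: [(14,13) (315/17,13) (19,17) (14,209/12)]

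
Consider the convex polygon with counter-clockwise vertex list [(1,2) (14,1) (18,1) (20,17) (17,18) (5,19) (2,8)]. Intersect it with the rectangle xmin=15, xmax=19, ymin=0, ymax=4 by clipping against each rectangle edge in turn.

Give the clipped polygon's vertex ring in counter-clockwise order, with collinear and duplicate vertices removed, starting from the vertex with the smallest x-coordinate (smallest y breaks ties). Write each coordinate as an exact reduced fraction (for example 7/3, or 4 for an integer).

1. After x ≥ 15: [(15,1) (18,1) (20,17) (17,18) (15,109/6)]
2. After x ≤ 19: [(15,1) (18,1) (19,9) (19,52/3) (17,18) (15,109/6)]
3. After y ≥ 0: [(15,1) (18,1) (19,9) (19,52/3) (17,18) (15,109/6)]
4. After y ≤ 4: [(15,4) (15,1) (18,1) (147/8,4)]
5. Canonical ring: [(15,1) (18,1) (147/8,4) (15,4)]

Clipped polygon: [(15,1) (18,1) (147/8,4) (15,4)]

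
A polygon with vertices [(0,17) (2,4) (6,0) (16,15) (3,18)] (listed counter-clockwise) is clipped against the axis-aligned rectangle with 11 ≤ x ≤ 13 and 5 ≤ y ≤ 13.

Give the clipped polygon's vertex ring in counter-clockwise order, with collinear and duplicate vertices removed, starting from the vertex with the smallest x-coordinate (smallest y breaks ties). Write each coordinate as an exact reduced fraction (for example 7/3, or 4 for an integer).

1. After x ≥ 11: [(11,15/2) (16,15) (11,210/13)]
2. After x ≤ 13: [(11,15/2) (13,21/2) (13,204/13) (11,210/13)]
3. After y ≥ 5: [(11,15/2) (13,21/2) (13,204/13) (11,210/13)]
4. After y ≤ 13: [(11,13) (11,15/2) (13,21/2) (13,13)]
5. Canonical ring: [(11,15/2) (13,21/2) (13,13) (11,13)]

Clipped polygon: [(11,15/2) (13,21/2) (13,13) (11,13)]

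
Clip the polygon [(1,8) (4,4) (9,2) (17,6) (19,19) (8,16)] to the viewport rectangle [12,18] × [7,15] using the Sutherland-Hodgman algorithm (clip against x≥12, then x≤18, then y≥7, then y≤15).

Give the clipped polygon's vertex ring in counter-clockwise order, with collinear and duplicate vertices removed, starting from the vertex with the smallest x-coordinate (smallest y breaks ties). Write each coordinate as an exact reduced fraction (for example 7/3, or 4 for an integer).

1. After x ≥ 12: [(12,7/2) (17,6) (19,19) (12,188/11)]
2. After x ≤ 18: [(12,7/2) (17,6) (18,25/2) (18,206/11) (12,188/11)]
3. After y ≥ 7: [(12,7) (223/13,7) (18,25/2) (18,206/11) (12,188/11)]
4. After y ≤ 15: [(12,15) (12,7) (223/13,7) (18,25/2) (18,15)]
5. Canonical ring: [(12,7) (223/13,7) (18,25/2) (18,15) (12,15)]

Clipped polygon: [(12,7) (223/13,7) (18,25/2) (18,15) (12,15)]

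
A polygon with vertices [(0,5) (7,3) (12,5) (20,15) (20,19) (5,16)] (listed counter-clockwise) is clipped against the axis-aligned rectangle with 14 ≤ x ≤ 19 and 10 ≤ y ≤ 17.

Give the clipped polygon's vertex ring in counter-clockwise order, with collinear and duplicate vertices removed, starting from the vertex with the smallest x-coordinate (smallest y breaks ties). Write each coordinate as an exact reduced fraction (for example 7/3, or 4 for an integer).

1. After x ≥ 14: [(14,15/2) (20,15) (20,19) (14,89/5)]
2. After x ≤ 19: [(14,15/2) (19,55/4) (19,94/5) (14,89/5)]
3. After y ≥ 10: [(14,10) (16,10) (19,55/4) (19,94/5) (14,89/5)]
4. After y ≤ 17: [(14,17) (14,10) (16,10) (19,55/4) (19,17)]
5. Canonical ring: [(14,10) (16,10) (19,55/4) (19,17) (14,17)]

Clipped polygon: [(14,10) (16,10) (19,55/4) (19,17) (14,17)]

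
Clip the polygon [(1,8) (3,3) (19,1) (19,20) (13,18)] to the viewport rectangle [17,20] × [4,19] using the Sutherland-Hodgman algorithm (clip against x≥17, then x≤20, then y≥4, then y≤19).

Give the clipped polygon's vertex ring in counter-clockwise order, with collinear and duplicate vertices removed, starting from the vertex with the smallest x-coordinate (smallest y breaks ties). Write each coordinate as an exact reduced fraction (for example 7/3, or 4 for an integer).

Clipped polygon: [(17,4) (19,4) (19,19) (17,19)]

1. After x ≥ 17: [(17,5/4) (19,1) (19,20) (17,58/3)]
2. After x ≤ 20: [(17,5/4) (19,1) (19,20) (17,58/3)]
3. After y ≥ 4: [(17,4) (19,4) (19,20) (17,58/3)]
4. After y ≤ 19: [(17,19) (17,4) (19,4) (19,19)]
5. Canonical ring: [(17,4) (19,4) (19,19) (17,19)]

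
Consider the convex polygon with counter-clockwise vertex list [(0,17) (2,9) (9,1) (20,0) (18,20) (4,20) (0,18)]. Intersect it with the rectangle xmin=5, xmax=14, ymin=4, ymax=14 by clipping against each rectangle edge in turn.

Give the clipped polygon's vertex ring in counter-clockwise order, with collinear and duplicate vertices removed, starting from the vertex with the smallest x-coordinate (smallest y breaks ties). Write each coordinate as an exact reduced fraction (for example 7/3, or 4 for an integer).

Clipped polygon: [(5,39/7) (51/8,4) (14,4) (14,14) (5,14)]

1. After x ≥ 5: [(5,39/7) (9,1) (20,0) (18,20) (5,20)]
2. After x ≤ 14: [(5,39/7) (9,1) (14,6/11) (14,20) (5,20)]
3. After y ≥ 4: [(5,39/7) (51/8,4) (14,4) (14,20) (5,20)]
4. After y ≤ 14: [(5,14) (5,39/7) (51/8,4) (14,4) (14,14)]
5. Canonical ring: [(5,39/7) (51/8,4) (14,4) (14,14) (5,14)]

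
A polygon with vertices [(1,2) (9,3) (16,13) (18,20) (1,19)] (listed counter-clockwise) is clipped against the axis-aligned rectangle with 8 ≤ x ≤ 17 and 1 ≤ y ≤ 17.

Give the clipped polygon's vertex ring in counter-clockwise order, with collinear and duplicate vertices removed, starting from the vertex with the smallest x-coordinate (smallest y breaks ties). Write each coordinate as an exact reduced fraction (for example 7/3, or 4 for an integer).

Clipped polygon: [(8,23/8) (9,3) (16,13) (17,33/2) (17,17) (8,17)]

1. After x ≥ 8: [(8,23/8) (9,3) (16,13) (18,20) (8,330/17)]
2. After x ≤ 17: [(8,23/8) (9,3) (16,13) (17,33/2) (17,339/17) (8,330/17)]
3. After y ≥ 1: [(8,23/8) (9,3) (16,13) (17,33/2) (17,339/17) (8,330/17)]
4. After y ≤ 17: [(8,17) (8,23/8) (9,3) (16,13) (17,33/2) (17,17)]
5. Canonical ring: [(8,23/8) (9,3) (16,13) (17,33/2) (17,17) (8,17)]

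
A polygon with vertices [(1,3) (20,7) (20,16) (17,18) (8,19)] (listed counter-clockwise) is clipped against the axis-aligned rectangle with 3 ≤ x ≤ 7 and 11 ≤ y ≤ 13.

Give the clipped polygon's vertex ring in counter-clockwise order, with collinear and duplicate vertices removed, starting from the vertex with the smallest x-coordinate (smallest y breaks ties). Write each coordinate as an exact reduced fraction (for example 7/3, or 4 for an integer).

Clipped polygon: [(9/2,11) (7,11) (7,13) (43/8,13)]

1. After x ≥ 3: [(3,53/7) (3,65/19) (20,7) (20,16) (17,18) (8,19)]
2. After x ≤ 7: [(7,117/7) (3,53/7) (3,65/19) (7,81/19)]
3. After y ≥ 11: [(7,11) (7,117/7) (9/2,11)]
4. After y ≤ 13: [(7,11) (7,13) (43/8,13) (9/2,11)]
5. Canonical ring: [(9/2,11) (7,11) (7,13) (43/8,13)]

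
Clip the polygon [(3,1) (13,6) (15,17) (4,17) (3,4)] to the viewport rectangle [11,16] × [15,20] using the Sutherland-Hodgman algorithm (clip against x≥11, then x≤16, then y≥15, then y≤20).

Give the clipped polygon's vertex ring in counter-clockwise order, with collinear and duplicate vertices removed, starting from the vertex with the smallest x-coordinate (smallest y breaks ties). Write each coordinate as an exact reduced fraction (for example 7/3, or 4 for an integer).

Clipped polygon: [(11,15) (161/11,15) (15,17) (11,17)]

1. After x ≥ 11: [(11,5) (13,6) (15,17) (11,17)]
2. After x ≤ 16: [(11,5) (13,6) (15,17) (11,17)]
3. After y ≥ 15: [(11,15) (161/11,15) (15,17) (11,17)]
4. After y ≤ 20: [(11,15) (161/11,15) (15,17) (11,17)]
5. Canonical ring: [(11,15) (161/11,15) (15,17) (11,17)]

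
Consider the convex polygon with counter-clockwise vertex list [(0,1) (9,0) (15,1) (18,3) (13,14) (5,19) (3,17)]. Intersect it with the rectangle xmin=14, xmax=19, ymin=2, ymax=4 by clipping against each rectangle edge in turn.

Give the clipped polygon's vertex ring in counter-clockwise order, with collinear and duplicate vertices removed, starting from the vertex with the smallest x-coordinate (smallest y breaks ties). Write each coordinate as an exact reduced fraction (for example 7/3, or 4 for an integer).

1. After x ≥ 14: [(14,5/6) (15,1) (18,3) (14,59/5)]
2. After x ≤ 19: [(14,5/6) (15,1) (18,3) (14,59/5)]
3. After y ≥ 2: [(14,2) (33/2,2) (18,3) (14,59/5)]
4. After y ≤ 4: [(14,4) (14,2) (33/2,2) (18,3) (193/11,4)]
5. Canonical ring: [(14,2) (33/2,2) (18,3) (193/11,4) (14,4)]

Clipped polygon: [(14,2) (33/2,2) (18,3) (193/11,4) (14,4)]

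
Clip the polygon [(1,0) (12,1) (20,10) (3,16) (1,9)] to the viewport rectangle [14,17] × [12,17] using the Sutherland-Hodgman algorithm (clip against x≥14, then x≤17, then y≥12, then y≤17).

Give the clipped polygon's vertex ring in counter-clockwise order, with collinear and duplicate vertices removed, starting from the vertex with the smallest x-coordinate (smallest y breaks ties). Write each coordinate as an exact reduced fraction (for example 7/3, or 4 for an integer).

Clipped polygon: [(14,12) (43/3,12) (14,206/17)]

1. After x ≥ 14: [(14,13/4) (20,10) (14,206/17)]
2. After x ≤ 17: [(14,13/4) (17,53/8) (17,188/17) (14,206/17)]
3. After y ≥ 12: [(14,12) (43/3,12) (14,206/17)]
4. After y ≤ 17: [(14,12) (43/3,12) (14,206/17)]
5. Canonical ring: [(14,12) (43/3,12) (14,206/17)]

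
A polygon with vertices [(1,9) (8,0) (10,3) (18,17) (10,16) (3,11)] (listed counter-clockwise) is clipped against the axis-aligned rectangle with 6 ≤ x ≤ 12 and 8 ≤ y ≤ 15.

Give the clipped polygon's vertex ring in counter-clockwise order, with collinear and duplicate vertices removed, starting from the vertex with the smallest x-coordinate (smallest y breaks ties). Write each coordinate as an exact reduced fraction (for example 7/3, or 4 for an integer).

1. After x ≥ 6: [(6,18/7) (8,0) (10,3) (18,17) (10,16) (6,92/7)]
2. After x ≤ 12: [(6,18/7) (8,0) (10,3) (12,13/2) (12,65/4) (10,16) (6,92/7)]
3. After y ≥ 8: [(6,8) (12,8) (12,65/4) (10,16) (6,92/7)]
4. After y ≤ 15: [(6,8) (12,8) (12,15) (43/5,15) (6,92/7)]
5. Canonical ring: [(6,8) (12,8) (12,15) (43/5,15) (6,92/7)]

Clipped polygon: [(6,8) (12,8) (12,15) (43/5,15) (6,92/7)]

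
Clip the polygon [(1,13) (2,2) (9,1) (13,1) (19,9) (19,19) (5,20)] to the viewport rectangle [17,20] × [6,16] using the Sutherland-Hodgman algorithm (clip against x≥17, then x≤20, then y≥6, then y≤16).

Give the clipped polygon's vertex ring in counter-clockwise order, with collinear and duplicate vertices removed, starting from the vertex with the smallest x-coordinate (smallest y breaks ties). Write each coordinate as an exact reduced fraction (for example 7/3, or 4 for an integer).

1. After x ≥ 17: [(17,19/3) (19,9) (19,19) (17,134/7)]
2. After x ≤ 20: [(17,19/3) (19,9) (19,19) (17,134/7)]
3. After y ≥ 6: [(17,19/3) (19,9) (19,19) (17,134/7)]
4. After y ≤ 16: [(17,16) (17,19/3) (19,9) (19,16)]
5. Canonical ring: [(17,19/3) (19,9) (19,16) (17,16)]

Clipped polygon: [(17,19/3) (19,9) (19,16) (17,16)]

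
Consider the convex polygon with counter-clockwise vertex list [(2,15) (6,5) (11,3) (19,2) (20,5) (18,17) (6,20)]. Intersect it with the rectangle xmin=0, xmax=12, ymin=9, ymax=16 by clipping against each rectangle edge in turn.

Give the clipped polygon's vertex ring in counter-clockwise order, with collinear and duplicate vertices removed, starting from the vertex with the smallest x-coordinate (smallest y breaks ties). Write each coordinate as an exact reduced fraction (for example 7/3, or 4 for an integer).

1. After x ≥ 0: [(2,15) (6,5) (11,3) (19,2) (20,5) (18,17) (6,20)]
2. After x ≤ 12: [(2,15) (6,5) (11,3) (12,23/8) (12,37/2) (6,20)]
3. After y ≥ 9: [(2,15) (22/5,9) (12,9) (12,37/2) (6,20)]
4. After y ≤ 16: [(14/5,16) (2,15) (22/5,9) (12,9) (12,16)]
5. Canonical ring: [(2,15) (22/5,9) (12,9) (12,16) (14/5,16)]

Clipped polygon: [(2,15) (22/5,9) (12,9) (12,16) (14/5,16)]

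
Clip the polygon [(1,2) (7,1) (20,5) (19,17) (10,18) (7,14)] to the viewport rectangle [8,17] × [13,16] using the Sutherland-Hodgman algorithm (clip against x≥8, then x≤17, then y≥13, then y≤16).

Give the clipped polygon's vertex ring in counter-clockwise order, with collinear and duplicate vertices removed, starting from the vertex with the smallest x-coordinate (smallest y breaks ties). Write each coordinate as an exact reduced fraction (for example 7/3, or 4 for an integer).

Clipped polygon: [(8,13) (17,13) (17,16) (17/2,16) (8,46/3)]

1. After x ≥ 8: [(8,17/13) (20,5) (19,17) (10,18) (8,46/3)]
2. After x ≤ 17: [(8,17/13) (17,53/13) (17,155/9) (10,18) (8,46/3)]
3. After y ≥ 13: [(8,13) (17,13) (17,155/9) (10,18) (8,46/3)]
4. After y ≤ 16: [(8,13) (17,13) (17,16) (17/2,16) (8,46/3)]
5. Canonical ring: [(8,13) (17,13) (17,16) (17/2,16) (8,46/3)]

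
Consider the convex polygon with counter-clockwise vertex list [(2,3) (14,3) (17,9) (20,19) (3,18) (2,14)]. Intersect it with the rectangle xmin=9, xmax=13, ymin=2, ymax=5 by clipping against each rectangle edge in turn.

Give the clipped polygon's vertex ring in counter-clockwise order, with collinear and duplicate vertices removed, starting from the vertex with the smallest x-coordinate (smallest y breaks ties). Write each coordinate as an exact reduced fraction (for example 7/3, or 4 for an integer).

Clipped polygon: [(9,3) (13,3) (13,5) (9,5)]

1. After x ≥ 9: [(9,3) (14,3) (17,9) (20,19) (9,312/17)]
2. After x ≤ 13: [(9,3) (13,3) (13,316/17) (9,312/17)]
3. After y ≥ 2: [(9,3) (13,3) (13,316/17) (9,312/17)]
4. After y ≤ 5: [(9,5) (9,3) (13,3) (13,5)]
5. Canonical ring: [(9,3) (13,3) (13,5) (9,5)]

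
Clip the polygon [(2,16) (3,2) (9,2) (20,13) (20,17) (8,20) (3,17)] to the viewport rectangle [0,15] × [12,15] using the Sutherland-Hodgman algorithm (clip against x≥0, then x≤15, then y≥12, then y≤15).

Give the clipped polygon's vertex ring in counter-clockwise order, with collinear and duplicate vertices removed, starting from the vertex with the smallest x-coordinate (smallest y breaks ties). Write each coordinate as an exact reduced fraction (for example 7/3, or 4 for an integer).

Clipped polygon: [(29/14,15) (16/7,12) (15,12) (15,15)]

1. After x ≥ 0: [(2,16) (3,2) (9,2) (20,13) (20,17) (8,20) (3,17)]
2. After x ≤ 15: [(2,16) (3,2) (9,2) (15,8) (15,73/4) (8,20) (3,17)]
3. After y ≥ 12: [(2,16) (16/7,12) (15,12) (15,73/4) (8,20) (3,17)]
4. After y ≤ 15: [(29/14,15) (16/7,12) (15,12) (15,15)]
5. Canonical ring: [(29/14,15) (16/7,12) (15,12) (15,15)]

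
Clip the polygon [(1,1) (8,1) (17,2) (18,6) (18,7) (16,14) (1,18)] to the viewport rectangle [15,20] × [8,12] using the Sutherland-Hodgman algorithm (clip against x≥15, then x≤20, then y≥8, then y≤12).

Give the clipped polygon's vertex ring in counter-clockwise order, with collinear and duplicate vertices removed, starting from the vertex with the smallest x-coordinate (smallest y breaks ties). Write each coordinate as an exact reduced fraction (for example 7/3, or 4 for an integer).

1. After x ≥ 15: [(15,16/9) (17,2) (18,6) (18,7) (16,14) (15,214/15)]
2. After x ≤ 20: [(15,16/9) (17,2) (18,6) (18,7) (16,14) (15,214/15)]
3. After y ≥ 8: [(15,8) (124/7,8) (16,14) (15,214/15)]
4. After y ≤ 12: [(15,12) (15,8) (124/7,8) (116/7,12)]
5. Canonical ring: [(15,8) (124/7,8) (116/7,12) (15,12)]

Clipped polygon: [(15,8) (124/7,8) (116/7,12) (15,12)]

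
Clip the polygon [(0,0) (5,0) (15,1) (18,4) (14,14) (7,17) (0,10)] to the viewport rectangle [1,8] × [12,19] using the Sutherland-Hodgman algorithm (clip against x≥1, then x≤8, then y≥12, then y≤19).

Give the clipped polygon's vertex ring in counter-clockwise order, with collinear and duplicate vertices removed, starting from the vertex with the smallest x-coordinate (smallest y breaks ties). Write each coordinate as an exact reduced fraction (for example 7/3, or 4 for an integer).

Clipped polygon: [(2,12) (8,12) (8,116/7) (7,17)]

1. After x ≥ 1: [(1,0) (5,0) (15,1) (18,4) (14,14) (7,17) (1,11)]
2. After x ≤ 8: [(1,0) (5,0) (8,3/10) (8,116/7) (7,17) (1,11)]
3. After y ≥ 12: [(8,12) (8,116/7) (7,17) (2,12)]
4. After y ≤ 19: [(8,12) (8,116/7) (7,17) (2,12)]
5. Canonical ring: [(2,12) (8,12) (8,116/7) (7,17)]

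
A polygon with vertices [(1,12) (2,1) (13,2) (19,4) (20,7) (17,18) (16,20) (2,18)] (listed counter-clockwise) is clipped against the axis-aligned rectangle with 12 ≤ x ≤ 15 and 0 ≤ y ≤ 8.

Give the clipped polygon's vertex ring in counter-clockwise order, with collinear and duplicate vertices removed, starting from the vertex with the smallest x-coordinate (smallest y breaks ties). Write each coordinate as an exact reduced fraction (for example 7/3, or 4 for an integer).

1. After x ≥ 12: [(12,21/11) (13,2) (19,4) (20,7) (17,18) (16,20) (12,136/7)]
2. After x ≤ 15: [(12,21/11) (13,2) (15,8/3) (15,139/7) (12,136/7)]
3. After y ≥ 0: [(12,21/11) (13,2) (15,8/3) (15,139/7) (12,136/7)]
4. After y ≤ 8: [(12,8) (12,21/11) (13,2) (15,8/3) (15,8)]
5. Canonical ring: [(12,21/11) (13,2) (15,8/3) (15,8) (12,8)]

Clipped polygon: [(12,21/11) (13,2) (15,8/3) (15,8) (12,8)]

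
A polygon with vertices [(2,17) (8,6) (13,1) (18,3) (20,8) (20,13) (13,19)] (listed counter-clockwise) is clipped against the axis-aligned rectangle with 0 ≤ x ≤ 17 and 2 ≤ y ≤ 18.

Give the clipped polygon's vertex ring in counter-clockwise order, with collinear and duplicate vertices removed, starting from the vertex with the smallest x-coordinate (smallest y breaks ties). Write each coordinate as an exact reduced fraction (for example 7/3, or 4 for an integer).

1. After x ≥ 0: [(2,17) (8,6) (13,1) (18,3) (20,8) (20,13) (13,19)]
2. After x ≤ 17: [(2,17) (8,6) (13,1) (17,13/5) (17,109/7) (13,19)]
3. After y ≥ 2: [(2,17) (8,6) (12,2) (31/2,2) (17,13/5) (17,109/7) (13,19)]
4. After y ≤ 18: [(15/2,18) (2,17) (8,6) (12,2) (31/2,2) (17,13/5) (17,109/7) (85/6,18)]
5. Canonical ring: [(2,17) (8,6) (12,2) (31/2,2) (17,13/5) (17,109/7) (85/6,18) (15/2,18)]

Clipped polygon: [(2,17) (8,6) (12,2) (31/2,2) (17,13/5) (17,109/7) (85/6,18) (15/2,18)]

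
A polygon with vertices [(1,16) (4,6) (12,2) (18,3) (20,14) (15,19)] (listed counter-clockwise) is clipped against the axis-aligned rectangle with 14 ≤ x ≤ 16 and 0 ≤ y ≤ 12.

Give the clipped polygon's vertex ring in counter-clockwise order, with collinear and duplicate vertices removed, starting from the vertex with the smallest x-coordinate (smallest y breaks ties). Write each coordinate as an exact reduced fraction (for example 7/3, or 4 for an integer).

1. After x ≥ 14: [(14,263/14) (14,7/3) (18,3) (20,14) (15,19)]
2. After x ≤ 16: [(14,263/14) (14,7/3) (16,8/3) (16,18) (15,19)]
3. After y ≥ 0: [(14,263/14) (14,7/3) (16,8/3) (16,18) (15,19)]
4. After y ≤ 12: [(14,12) (14,7/3) (16,8/3) (16,12)]
5. Canonical ring: [(14,7/3) (16,8/3) (16,12) (14,12)]

Clipped polygon: [(14,7/3) (16,8/3) (16,12) (14,12)]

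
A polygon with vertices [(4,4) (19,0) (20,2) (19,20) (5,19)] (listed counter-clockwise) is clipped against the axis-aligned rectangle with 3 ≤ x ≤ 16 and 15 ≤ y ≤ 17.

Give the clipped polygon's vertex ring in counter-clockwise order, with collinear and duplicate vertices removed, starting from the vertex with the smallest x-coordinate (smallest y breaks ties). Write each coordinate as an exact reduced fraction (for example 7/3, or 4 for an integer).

1. After x ≥ 3: [(4,4) (19,0) (20,2) (19,20) (5,19)]
2. After x ≤ 16: [(4,4) (16,4/5) (16,277/14) (5,19)]
3. After y ≥ 15: [(71/15,15) (16,15) (16,277/14) (5,19)]
4. After y ≤ 17: [(73/15,17) (71/15,15) (16,15) (16,17)]
5. Canonical ring: [(71/15,15) (16,15) (16,17) (73/15,17)]

Clipped polygon: [(71/15,15) (16,15) (16,17) (73/15,17)]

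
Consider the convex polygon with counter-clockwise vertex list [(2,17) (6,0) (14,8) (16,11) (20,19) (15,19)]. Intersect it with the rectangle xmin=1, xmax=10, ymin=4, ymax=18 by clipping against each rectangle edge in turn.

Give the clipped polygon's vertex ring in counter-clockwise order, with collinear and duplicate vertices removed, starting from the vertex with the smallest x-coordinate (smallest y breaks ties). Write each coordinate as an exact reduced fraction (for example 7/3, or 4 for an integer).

Clipped polygon: [(2,17) (86/17,4) (10,4) (10,18) (17/2,18)]

1. After x ≥ 1: [(2,17) (6,0) (14,8) (16,11) (20,19) (15,19)]
2. After x ≤ 10: [(10,237/13) (2,17) (6,0) (10,4)]
3. After y ≥ 4: [(10,237/13) (2,17) (86/17,4) (10,4) (10,4)]
4. After y ≤ 18: [(10,18) (17/2,18) (2,17) (86/17,4) (10,4) (10,4)]
5. Canonical ring: [(2,17) (86/17,4) (10,4) (10,18) (17/2,18)]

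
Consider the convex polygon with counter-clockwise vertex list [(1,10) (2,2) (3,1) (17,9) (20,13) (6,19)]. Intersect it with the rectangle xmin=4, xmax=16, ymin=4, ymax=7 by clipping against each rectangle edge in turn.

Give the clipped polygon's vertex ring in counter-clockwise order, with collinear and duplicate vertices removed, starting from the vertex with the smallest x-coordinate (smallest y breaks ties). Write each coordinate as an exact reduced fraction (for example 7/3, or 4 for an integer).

1. After x ≥ 4: [(4,77/5) (4,11/7) (17,9) (20,13) (6,19)]
2. After x ≤ 16: [(4,77/5) (4,11/7) (16,59/7) (16,103/7) (6,19)]
3. After y ≥ 4: [(4,77/5) (4,4) (33/4,4) (16,59/7) (16,103/7) (6,19)]
4. After y ≤ 7: [(4,7) (4,4) (33/4,4) (27/2,7)]
5. Canonical ring: [(4,4) (33/4,4) (27/2,7) (4,7)]

Clipped polygon: [(4,4) (33/4,4) (27/2,7) (4,7)]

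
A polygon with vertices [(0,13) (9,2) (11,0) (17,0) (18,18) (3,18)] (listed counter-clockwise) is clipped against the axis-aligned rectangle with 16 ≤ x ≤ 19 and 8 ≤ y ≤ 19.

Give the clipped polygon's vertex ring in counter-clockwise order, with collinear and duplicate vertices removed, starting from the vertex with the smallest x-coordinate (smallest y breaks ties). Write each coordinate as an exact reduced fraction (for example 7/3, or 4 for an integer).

1. After x ≥ 16: [(16,0) (17,0) (18,18) (16,18)]
2. After x ≤ 19: [(16,0) (17,0) (18,18) (16,18)]
3. After y ≥ 8: [(16,8) (157/9,8) (18,18) (16,18)]
4. After y ≤ 19: [(16,8) (157/9,8) (18,18) (16,18)]
5. Canonical ring: [(16,8) (157/9,8) (18,18) (16,18)]

Clipped polygon: [(16,8) (157/9,8) (18,18) (16,18)]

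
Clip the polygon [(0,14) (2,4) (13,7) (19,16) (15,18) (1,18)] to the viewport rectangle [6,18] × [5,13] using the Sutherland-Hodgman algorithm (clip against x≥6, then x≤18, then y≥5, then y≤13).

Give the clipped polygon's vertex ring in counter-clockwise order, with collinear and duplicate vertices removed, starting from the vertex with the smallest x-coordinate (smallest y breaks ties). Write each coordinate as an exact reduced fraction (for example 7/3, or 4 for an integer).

1. After x ≥ 6: [(6,56/11) (13,7) (19,16) (15,18) (6,18)]
2. After x ≤ 18: [(6,56/11) (13,7) (18,29/2) (18,33/2) (15,18) (6,18)]
3. After y ≥ 5: [(6,56/11) (13,7) (18,29/2) (18,33/2) (15,18) (6,18)]
4. After y ≤ 13: [(6,13) (6,56/11) (13,7) (17,13)]
5. Canonical ring: [(6,56/11) (13,7) (17,13) (6,13)]

Clipped polygon: [(6,56/11) (13,7) (17,13) (6,13)]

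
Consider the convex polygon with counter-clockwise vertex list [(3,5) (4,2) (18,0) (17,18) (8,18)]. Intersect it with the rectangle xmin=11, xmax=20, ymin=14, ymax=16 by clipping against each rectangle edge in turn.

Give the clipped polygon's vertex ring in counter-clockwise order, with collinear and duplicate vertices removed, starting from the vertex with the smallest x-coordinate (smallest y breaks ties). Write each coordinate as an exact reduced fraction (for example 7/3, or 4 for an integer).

Clipped polygon: [(11,14) (155/9,14) (154/9,16) (11,16)]

1. After x ≥ 11: [(11,1) (18,0) (17,18) (11,18)]
2. After x ≤ 20: [(11,1) (18,0) (17,18) (11,18)]
3. After y ≥ 14: [(11,14) (155/9,14) (17,18) (11,18)]
4. After y ≤ 16: [(11,16) (11,14) (155/9,14) (154/9,16)]
5. Canonical ring: [(11,14) (155/9,14) (154/9,16) (11,16)]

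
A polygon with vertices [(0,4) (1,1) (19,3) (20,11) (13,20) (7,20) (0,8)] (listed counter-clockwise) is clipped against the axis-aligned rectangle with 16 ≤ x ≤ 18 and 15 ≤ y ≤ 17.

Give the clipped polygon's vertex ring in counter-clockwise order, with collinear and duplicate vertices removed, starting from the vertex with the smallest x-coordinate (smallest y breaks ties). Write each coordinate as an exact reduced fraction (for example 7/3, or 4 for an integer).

Clipped polygon: [(16,15) (152/9,15) (16,113/7)]

1. After x ≥ 16: [(16,8/3) (19,3) (20,11) (16,113/7)]
2. After x ≤ 18: [(16,8/3) (18,26/9) (18,95/7) (16,113/7)]
3. After y ≥ 15: [(16,15) (152/9,15) (16,113/7)]
4. After y ≤ 17: [(16,15) (152/9,15) (16,113/7)]
5. Canonical ring: [(16,15) (152/9,15) (16,113/7)]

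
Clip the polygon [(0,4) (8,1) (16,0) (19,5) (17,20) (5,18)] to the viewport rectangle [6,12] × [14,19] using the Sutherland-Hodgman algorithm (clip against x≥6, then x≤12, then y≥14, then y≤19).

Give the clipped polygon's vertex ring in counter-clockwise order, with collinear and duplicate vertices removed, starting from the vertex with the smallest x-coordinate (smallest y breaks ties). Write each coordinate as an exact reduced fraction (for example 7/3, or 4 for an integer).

Clipped polygon: [(6,14) (12,14) (12,19) (11,19) (6,109/6)]

1. After x ≥ 6: [(6,7/4) (8,1) (16,0) (19,5) (17,20) (6,109/6)]
2. After x ≤ 12: [(6,7/4) (8,1) (12,1/2) (12,115/6) (6,109/6)]
3. After y ≥ 14: [(6,14) (12,14) (12,115/6) (6,109/6)]
4. After y ≤ 19: [(6,14) (12,14) (12,19) (11,19) (6,109/6)]
5. Canonical ring: [(6,14) (12,14) (12,19) (11,19) (6,109/6)]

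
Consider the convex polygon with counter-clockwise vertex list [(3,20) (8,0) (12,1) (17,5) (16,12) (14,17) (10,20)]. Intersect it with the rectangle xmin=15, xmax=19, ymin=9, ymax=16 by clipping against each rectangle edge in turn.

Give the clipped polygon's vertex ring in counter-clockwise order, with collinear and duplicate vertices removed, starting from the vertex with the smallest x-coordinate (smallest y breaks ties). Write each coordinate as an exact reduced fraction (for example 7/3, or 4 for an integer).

Clipped polygon: [(15,9) (115/7,9) (16,12) (15,29/2)]

1. After x ≥ 15: [(15,17/5) (17,5) (16,12) (15,29/2)]
2. After x ≤ 19: [(15,17/5) (17,5) (16,12) (15,29/2)]
3. After y ≥ 9: [(15,9) (115/7,9) (16,12) (15,29/2)]
4. After y ≤ 16: [(15,9) (115/7,9) (16,12) (15,29/2)]
5. Canonical ring: [(15,9) (115/7,9) (16,12) (15,29/2)]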